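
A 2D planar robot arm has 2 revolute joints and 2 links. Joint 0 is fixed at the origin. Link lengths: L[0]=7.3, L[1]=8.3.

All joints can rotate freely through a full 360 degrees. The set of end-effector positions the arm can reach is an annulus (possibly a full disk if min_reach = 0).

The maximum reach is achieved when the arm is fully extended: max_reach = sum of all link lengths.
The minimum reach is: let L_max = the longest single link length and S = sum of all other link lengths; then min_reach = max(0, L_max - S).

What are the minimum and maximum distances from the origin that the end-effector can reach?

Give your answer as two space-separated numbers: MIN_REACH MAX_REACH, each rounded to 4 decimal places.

Answer: 1.0000 15.6000

Derivation:
Link lengths: [7.3, 8.3]
max_reach = 7.3 + 8.3 = 15.6
L_max = max([7.3, 8.3]) = 8.3
S (sum of others) = 15.6 - 8.3 = 7.3
min_reach = max(0, 8.3 - 7.3) = max(0, 1) = 1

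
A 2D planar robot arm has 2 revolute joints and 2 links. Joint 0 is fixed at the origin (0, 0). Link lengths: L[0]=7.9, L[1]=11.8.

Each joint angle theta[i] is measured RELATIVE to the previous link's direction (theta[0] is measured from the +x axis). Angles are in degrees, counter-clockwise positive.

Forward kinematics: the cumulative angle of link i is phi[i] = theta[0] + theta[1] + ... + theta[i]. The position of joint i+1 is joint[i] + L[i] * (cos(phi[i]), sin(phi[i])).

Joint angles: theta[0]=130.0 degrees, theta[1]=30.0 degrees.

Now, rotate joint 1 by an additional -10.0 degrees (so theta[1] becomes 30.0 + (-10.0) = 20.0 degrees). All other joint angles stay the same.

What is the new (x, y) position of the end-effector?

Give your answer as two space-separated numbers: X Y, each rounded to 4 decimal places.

Answer: -15.2971 11.9518

Derivation:
joint[0] = (0.0000, 0.0000)  (base)
link 0: phi[0] = 130 = 130 deg
  cos(130 deg) = -0.6428, sin(130 deg) = 0.7660
  joint[1] = (0.0000, 0.0000) + 7.9 * (-0.6428, 0.7660) = (0.0000 + -5.0780, 0.0000 + 6.0518) = (-5.0780, 6.0518)
link 1: phi[1] = 130 + 20 = 150 deg
  cos(150 deg) = -0.8660, sin(150 deg) = 0.5000
  joint[2] = (-5.0780, 6.0518) + 11.8 * (-0.8660, 0.5000) = (-5.0780 + -10.2191, 6.0518 + 5.9000) = (-15.2971, 11.9518)
End effector: (-15.2971, 11.9518)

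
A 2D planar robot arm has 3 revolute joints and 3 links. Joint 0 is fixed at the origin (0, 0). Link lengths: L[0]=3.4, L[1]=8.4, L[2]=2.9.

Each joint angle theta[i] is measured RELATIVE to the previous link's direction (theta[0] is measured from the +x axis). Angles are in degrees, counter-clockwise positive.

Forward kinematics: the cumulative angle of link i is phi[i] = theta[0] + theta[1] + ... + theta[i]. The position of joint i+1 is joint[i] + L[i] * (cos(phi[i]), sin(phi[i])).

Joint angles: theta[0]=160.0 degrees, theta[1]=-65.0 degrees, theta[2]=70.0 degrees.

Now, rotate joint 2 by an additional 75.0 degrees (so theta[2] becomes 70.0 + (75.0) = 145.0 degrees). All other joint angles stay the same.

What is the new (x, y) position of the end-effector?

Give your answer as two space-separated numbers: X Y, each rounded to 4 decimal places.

joint[0] = (0.0000, 0.0000)  (base)
link 0: phi[0] = 160 = 160 deg
  cos(160 deg) = -0.9397, sin(160 deg) = 0.3420
  joint[1] = (0.0000, 0.0000) + 3.4 * (-0.9397, 0.3420) = (0.0000 + -3.1950, 0.0000 + 1.1629) = (-3.1950, 1.1629)
link 1: phi[1] = 160 + -65 = 95 deg
  cos(95 deg) = -0.0872, sin(95 deg) = 0.9962
  joint[2] = (-3.1950, 1.1629) + 8.4 * (-0.0872, 0.9962) = (-3.1950 + -0.7321, 1.1629 + 8.3680) = (-3.9271, 9.5309)
link 2: phi[2] = 160 + -65 + 145 = 240 deg
  cos(240 deg) = -0.5000, sin(240 deg) = -0.8660
  joint[3] = (-3.9271, 9.5309) + 2.9 * (-0.5000, -0.8660) = (-3.9271 + -1.4500, 9.5309 + -2.5115) = (-5.3771, 7.0194)
End effector: (-5.3771, 7.0194)

Answer: -5.3771 7.0194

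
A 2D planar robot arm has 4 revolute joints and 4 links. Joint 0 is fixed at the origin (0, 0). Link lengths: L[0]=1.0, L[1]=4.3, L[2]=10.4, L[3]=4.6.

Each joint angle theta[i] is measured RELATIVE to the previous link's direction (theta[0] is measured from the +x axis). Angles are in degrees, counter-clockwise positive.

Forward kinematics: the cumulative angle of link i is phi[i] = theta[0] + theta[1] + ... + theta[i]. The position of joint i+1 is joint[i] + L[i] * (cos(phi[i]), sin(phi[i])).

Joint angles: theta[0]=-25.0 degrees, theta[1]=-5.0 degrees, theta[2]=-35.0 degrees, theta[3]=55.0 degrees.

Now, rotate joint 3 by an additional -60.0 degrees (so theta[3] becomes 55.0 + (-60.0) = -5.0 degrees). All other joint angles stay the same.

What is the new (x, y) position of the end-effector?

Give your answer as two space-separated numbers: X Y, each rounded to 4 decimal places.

Answer: 10.5987 -16.3208

Derivation:
joint[0] = (0.0000, 0.0000)  (base)
link 0: phi[0] = -25 = -25 deg
  cos(-25 deg) = 0.9063, sin(-25 deg) = -0.4226
  joint[1] = (0.0000, 0.0000) + 1 * (0.9063, -0.4226) = (0.0000 + 0.9063, 0.0000 + -0.4226) = (0.9063, -0.4226)
link 1: phi[1] = -25 + -5 = -30 deg
  cos(-30 deg) = 0.8660, sin(-30 deg) = -0.5000
  joint[2] = (0.9063, -0.4226) + 4.3 * (0.8660, -0.5000) = (0.9063 + 3.7239, -0.4226 + -2.1500) = (4.6302, -2.5726)
link 2: phi[2] = -25 + -5 + -35 = -65 deg
  cos(-65 deg) = 0.4226, sin(-65 deg) = -0.9063
  joint[3] = (4.6302, -2.5726) + 10.4 * (0.4226, -0.9063) = (4.6302 + 4.3952, -2.5726 + -9.4256) = (9.0254, -11.9982)
link 3: phi[3] = -25 + -5 + -35 + -5 = -70 deg
  cos(-70 deg) = 0.3420, sin(-70 deg) = -0.9397
  joint[4] = (9.0254, -11.9982) + 4.6 * (0.3420, -0.9397) = (9.0254 + 1.5733, -11.9982 + -4.3226) = (10.5987, -16.3208)
End effector: (10.5987, -16.3208)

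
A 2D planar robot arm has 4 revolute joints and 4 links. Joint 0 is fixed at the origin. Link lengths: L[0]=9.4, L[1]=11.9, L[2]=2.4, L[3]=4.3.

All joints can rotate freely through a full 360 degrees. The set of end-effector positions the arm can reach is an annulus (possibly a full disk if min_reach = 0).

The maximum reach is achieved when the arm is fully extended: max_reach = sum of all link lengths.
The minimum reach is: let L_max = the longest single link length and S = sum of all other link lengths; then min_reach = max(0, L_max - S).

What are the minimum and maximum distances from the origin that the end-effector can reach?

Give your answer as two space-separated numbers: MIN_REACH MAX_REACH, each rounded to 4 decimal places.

Link lengths: [9.4, 11.9, 2.4, 4.3]
max_reach = 9.4 + 11.9 + 2.4 + 4.3 = 28
L_max = max([9.4, 11.9, 2.4, 4.3]) = 11.9
S (sum of others) = 28 - 11.9 = 16.1
min_reach = max(0, 11.9 - 16.1) = max(0, -4.2) = 0

Answer: 0.0000 28.0000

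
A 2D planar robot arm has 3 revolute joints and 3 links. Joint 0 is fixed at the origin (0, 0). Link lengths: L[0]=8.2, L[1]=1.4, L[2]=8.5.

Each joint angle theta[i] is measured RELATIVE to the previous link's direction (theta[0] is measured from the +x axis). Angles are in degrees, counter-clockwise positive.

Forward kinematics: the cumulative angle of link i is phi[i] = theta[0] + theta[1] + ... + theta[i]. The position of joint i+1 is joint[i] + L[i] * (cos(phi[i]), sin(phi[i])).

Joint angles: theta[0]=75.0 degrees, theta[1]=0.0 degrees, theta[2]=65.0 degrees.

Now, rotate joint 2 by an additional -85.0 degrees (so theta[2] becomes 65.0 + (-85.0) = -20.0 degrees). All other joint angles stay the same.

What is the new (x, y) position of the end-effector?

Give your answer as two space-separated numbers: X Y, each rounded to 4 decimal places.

Answer: 7.3601 16.2357

Derivation:
joint[0] = (0.0000, 0.0000)  (base)
link 0: phi[0] = 75 = 75 deg
  cos(75 deg) = 0.2588, sin(75 deg) = 0.9659
  joint[1] = (0.0000, 0.0000) + 8.2 * (0.2588, 0.9659) = (0.0000 + 2.1223, 0.0000 + 7.9206) = (2.1223, 7.9206)
link 1: phi[1] = 75 + 0 = 75 deg
  cos(75 deg) = 0.2588, sin(75 deg) = 0.9659
  joint[2] = (2.1223, 7.9206) + 1.4 * (0.2588, 0.9659) = (2.1223 + 0.3623, 7.9206 + 1.3523) = (2.4847, 9.2729)
link 2: phi[2] = 75 + 0 + -20 = 55 deg
  cos(55 deg) = 0.5736, sin(55 deg) = 0.8192
  joint[3] = (2.4847, 9.2729) + 8.5 * (0.5736, 0.8192) = (2.4847 + 4.8754, 9.2729 + 6.9628) = (7.3601, 16.2357)
End effector: (7.3601, 16.2357)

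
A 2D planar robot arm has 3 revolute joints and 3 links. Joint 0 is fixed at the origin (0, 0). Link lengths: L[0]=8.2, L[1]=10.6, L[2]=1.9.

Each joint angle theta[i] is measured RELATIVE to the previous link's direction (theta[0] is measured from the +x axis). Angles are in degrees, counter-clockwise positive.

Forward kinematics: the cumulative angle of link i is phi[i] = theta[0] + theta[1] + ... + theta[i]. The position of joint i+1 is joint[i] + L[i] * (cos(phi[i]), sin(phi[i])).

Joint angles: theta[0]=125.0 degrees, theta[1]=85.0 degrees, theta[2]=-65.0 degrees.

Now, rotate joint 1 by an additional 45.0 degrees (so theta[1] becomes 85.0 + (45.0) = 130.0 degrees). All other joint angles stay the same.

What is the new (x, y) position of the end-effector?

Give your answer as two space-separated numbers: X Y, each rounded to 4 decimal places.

Answer: -9.3179 -3.8517

Derivation:
joint[0] = (0.0000, 0.0000)  (base)
link 0: phi[0] = 125 = 125 deg
  cos(125 deg) = -0.5736, sin(125 deg) = 0.8192
  joint[1] = (0.0000, 0.0000) + 8.2 * (-0.5736, 0.8192) = (0.0000 + -4.7033, 0.0000 + 6.7170) = (-4.7033, 6.7170)
link 1: phi[1] = 125 + 130 = 255 deg
  cos(255 deg) = -0.2588, sin(255 deg) = -0.9659
  joint[2] = (-4.7033, 6.7170) + 10.6 * (-0.2588, -0.9659) = (-4.7033 + -2.7435, 6.7170 + -10.2388) = (-7.4468, -3.5218)
link 2: phi[2] = 125 + 130 + -65 = 190 deg
  cos(190 deg) = -0.9848, sin(190 deg) = -0.1736
  joint[3] = (-7.4468, -3.5218) + 1.9 * (-0.9848, -0.1736) = (-7.4468 + -1.8711, -3.5218 + -0.3299) = (-9.3179, -3.8517)
End effector: (-9.3179, -3.8517)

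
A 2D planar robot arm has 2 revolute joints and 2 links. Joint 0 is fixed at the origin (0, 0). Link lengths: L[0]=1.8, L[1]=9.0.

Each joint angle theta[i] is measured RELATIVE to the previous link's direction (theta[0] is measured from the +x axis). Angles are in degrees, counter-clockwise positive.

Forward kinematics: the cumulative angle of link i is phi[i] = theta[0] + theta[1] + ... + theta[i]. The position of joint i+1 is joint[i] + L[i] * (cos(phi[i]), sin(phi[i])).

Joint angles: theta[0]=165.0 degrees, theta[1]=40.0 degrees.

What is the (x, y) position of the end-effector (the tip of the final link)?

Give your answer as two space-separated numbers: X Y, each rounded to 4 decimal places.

Answer: -9.8954 -3.3377

Derivation:
joint[0] = (0.0000, 0.0000)  (base)
link 0: phi[0] = 165 = 165 deg
  cos(165 deg) = -0.9659, sin(165 deg) = 0.2588
  joint[1] = (0.0000, 0.0000) + 1.8 * (-0.9659, 0.2588) = (0.0000 + -1.7387, 0.0000 + 0.4659) = (-1.7387, 0.4659)
link 1: phi[1] = 165 + 40 = 205 deg
  cos(205 deg) = -0.9063, sin(205 deg) = -0.4226
  joint[2] = (-1.7387, 0.4659) + 9 * (-0.9063, -0.4226) = (-1.7387 + -8.1568, 0.4659 + -3.8036) = (-9.8954, -3.3377)
End effector: (-9.8954, -3.3377)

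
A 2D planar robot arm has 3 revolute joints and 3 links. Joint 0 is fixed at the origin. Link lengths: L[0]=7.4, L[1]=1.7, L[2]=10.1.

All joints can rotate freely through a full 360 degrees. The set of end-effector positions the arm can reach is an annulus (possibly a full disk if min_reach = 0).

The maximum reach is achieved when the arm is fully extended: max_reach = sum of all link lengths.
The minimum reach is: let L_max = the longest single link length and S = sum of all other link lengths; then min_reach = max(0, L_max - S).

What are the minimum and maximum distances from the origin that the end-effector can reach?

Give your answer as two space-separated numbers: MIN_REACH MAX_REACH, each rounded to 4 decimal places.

Answer: 1.0000 19.2000

Derivation:
Link lengths: [7.4, 1.7, 10.1]
max_reach = 7.4 + 1.7 + 10.1 = 19.2
L_max = max([7.4, 1.7, 10.1]) = 10.1
S (sum of others) = 19.2 - 10.1 = 9.1
min_reach = max(0, 10.1 - 9.1) = max(0, 1) = 1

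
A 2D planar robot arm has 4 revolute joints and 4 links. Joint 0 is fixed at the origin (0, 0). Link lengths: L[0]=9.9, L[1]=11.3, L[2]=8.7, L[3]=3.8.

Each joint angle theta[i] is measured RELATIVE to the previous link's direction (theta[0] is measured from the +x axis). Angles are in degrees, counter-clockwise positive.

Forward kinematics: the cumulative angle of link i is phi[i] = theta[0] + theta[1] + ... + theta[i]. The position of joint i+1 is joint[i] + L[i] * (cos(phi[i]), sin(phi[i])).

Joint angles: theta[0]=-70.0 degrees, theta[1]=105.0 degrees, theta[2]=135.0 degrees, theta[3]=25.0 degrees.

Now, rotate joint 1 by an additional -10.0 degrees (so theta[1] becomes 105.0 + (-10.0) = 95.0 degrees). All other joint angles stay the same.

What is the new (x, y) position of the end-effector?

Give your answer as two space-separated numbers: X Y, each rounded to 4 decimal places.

joint[0] = (0.0000, 0.0000)  (base)
link 0: phi[0] = -70 = -70 deg
  cos(-70 deg) = 0.3420, sin(-70 deg) = -0.9397
  joint[1] = (0.0000, 0.0000) + 9.9 * (0.3420, -0.9397) = (0.0000 + 3.3860, 0.0000 + -9.3030) = (3.3860, -9.3030)
link 1: phi[1] = -70 + 95 = 25 deg
  cos(25 deg) = 0.9063, sin(25 deg) = 0.4226
  joint[2] = (3.3860, -9.3030) + 11.3 * (0.9063, 0.4226) = (3.3860 + 10.2413, -9.3030 + 4.7756) = (13.6273, -4.5274)
link 2: phi[2] = -70 + 95 + 135 = 160 deg
  cos(160 deg) = -0.9397, sin(160 deg) = 0.3420
  joint[3] = (13.6273, -4.5274) + 8.7 * (-0.9397, 0.3420) = (13.6273 + -8.1753, -4.5274 + 2.9756) = (5.4520, -1.5518)
link 3: phi[3] = -70 + 95 + 135 + 25 = 185 deg
  cos(185 deg) = -0.9962, sin(185 deg) = -0.0872
  joint[4] = (5.4520, -1.5518) + 3.8 * (-0.9962, -0.0872) = (5.4520 + -3.7855, -1.5518 + -0.3312) = (1.6664, -1.8830)
End effector: (1.6664, -1.8830)

Answer: 1.6664 -1.8830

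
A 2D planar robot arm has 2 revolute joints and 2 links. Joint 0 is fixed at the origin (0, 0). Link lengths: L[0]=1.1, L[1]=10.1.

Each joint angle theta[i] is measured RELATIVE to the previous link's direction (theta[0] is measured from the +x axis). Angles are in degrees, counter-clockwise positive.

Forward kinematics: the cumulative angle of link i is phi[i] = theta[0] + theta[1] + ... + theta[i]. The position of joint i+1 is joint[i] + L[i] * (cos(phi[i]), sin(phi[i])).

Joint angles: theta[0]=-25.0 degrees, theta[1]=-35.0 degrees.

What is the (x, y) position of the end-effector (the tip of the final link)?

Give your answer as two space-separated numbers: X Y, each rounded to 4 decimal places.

Answer: 6.0469 -9.2117

Derivation:
joint[0] = (0.0000, 0.0000)  (base)
link 0: phi[0] = -25 = -25 deg
  cos(-25 deg) = 0.9063, sin(-25 deg) = -0.4226
  joint[1] = (0.0000, 0.0000) + 1.1 * (0.9063, -0.4226) = (0.0000 + 0.9969, 0.0000 + -0.4649) = (0.9969, -0.4649)
link 1: phi[1] = -25 + -35 = -60 deg
  cos(-60 deg) = 0.5000, sin(-60 deg) = -0.8660
  joint[2] = (0.9969, -0.4649) + 10.1 * (0.5000, -0.8660) = (0.9969 + 5.0500, -0.4649 + -8.7469) = (6.0469, -9.2117)
End effector: (6.0469, -9.2117)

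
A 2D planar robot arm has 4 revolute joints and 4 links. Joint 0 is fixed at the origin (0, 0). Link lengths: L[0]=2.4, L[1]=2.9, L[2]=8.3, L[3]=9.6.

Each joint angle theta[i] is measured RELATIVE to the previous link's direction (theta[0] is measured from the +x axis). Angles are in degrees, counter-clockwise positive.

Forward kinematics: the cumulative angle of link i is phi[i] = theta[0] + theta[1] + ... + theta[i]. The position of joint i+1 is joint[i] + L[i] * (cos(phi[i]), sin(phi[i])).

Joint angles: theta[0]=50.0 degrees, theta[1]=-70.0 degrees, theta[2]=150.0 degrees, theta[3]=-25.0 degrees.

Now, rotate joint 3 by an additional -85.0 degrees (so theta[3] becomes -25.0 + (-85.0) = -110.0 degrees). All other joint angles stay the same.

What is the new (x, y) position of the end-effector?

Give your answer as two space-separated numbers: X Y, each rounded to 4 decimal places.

joint[0] = (0.0000, 0.0000)  (base)
link 0: phi[0] = 50 = 50 deg
  cos(50 deg) = 0.6428, sin(50 deg) = 0.7660
  joint[1] = (0.0000, 0.0000) + 2.4 * (0.6428, 0.7660) = (0.0000 + 1.5427, 0.0000 + 1.8385) = (1.5427, 1.8385)
link 1: phi[1] = 50 + -70 = -20 deg
  cos(-20 deg) = 0.9397, sin(-20 deg) = -0.3420
  joint[2] = (1.5427, 1.8385) + 2.9 * (0.9397, -0.3420) = (1.5427 + 2.7251, 1.8385 + -0.9919) = (4.2678, 0.8466)
link 2: phi[2] = 50 + -70 + 150 = 130 deg
  cos(130 deg) = -0.6428, sin(130 deg) = 0.7660
  joint[3] = (4.2678, 0.8466) + 8.3 * (-0.6428, 0.7660) = (4.2678 + -5.3351, 0.8466 + 6.3582) = (-1.0673, 7.2048)
link 3: phi[3] = 50 + -70 + 150 + -110 = 20 deg
  cos(20 deg) = 0.9397, sin(20 deg) = 0.3420
  joint[4] = (-1.0673, 7.2048) + 9.6 * (0.9397, 0.3420) = (-1.0673 + 9.0210, 7.2048 + 3.2834) = (7.9537, 10.4882)
End effector: (7.9537, 10.4882)

Answer: 7.9537 10.4882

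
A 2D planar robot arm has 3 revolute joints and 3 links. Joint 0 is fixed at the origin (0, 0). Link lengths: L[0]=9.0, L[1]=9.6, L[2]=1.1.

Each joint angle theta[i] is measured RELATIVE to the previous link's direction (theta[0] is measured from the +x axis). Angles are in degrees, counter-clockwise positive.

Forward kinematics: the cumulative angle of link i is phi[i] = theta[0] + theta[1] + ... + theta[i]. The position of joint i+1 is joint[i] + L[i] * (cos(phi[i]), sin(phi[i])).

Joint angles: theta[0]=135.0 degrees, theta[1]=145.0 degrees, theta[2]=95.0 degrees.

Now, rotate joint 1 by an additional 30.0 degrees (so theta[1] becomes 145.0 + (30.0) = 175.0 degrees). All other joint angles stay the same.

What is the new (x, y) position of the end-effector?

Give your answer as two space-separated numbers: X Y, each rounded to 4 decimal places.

Answer: 0.5846 -0.2122

Derivation:
joint[0] = (0.0000, 0.0000)  (base)
link 0: phi[0] = 135 = 135 deg
  cos(135 deg) = -0.7071, sin(135 deg) = 0.7071
  joint[1] = (0.0000, 0.0000) + 9 * (-0.7071, 0.7071) = (0.0000 + -6.3640, 0.0000 + 6.3640) = (-6.3640, 6.3640)
link 1: phi[1] = 135 + 175 = 310 deg
  cos(310 deg) = 0.6428, sin(310 deg) = -0.7660
  joint[2] = (-6.3640, 6.3640) + 9.6 * (0.6428, -0.7660) = (-6.3640 + 6.1708, 6.3640 + -7.3540) = (-0.1932, -0.9901)
link 2: phi[2] = 135 + 175 + 95 = 405 deg
  cos(405 deg) = 0.7071, sin(405 deg) = 0.7071
  joint[3] = (-0.1932, -0.9901) + 1.1 * (0.7071, 0.7071) = (-0.1932 + 0.7778, -0.9901 + 0.7778) = (0.5846, -0.2122)
End effector: (0.5846, -0.2122)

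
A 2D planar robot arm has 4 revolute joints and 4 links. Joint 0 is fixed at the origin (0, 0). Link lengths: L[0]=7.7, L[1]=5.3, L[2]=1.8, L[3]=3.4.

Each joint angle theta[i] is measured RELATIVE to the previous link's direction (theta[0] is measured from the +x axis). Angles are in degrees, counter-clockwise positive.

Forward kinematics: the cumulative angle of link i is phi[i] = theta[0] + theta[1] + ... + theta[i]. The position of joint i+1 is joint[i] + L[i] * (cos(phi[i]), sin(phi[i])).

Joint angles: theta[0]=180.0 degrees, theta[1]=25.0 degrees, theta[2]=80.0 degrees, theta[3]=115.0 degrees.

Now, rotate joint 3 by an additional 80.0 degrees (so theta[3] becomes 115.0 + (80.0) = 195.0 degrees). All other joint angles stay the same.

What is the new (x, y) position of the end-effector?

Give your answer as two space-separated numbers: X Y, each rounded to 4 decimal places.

joint[0] = (0.0000, 0.0000)  (base)
link 0: phi[0] = 180 = 180 deg
  cos(180 deg) = -1.0000, sin(180 deg) = 0.0000
  joint[1] = (0.0000, 0.0000) + 7.7 * (-1.0000, 0.0000) = (0.0000 + -7.7000, 0.0000 + 0.0000) = (-7.7000, 0.0000)
link 1: phi[1] = 180 + 25 = 205 deg
  cos(205 deg) = -0.9063, sin(205 deg) = -0.4226
  joint[2] = (-7.7000, 0.0000) + 5.3 * (-0.9063, -0.4226) = (-7.7000 + -4.8034, 0.0000 + -2.2399) = (-12.5034, -2.2399)
link 2: phi[2] = 180 + 25 + 80 = 285 deg
  cos(285 deg) = 0.2588, sin(285 deg) = -0.9659
  joint[3] = (-12.5034, -2.2399) + 1.8 * (0.2588, -0.9659) = (-12.5034 + 0.4659, -2.2399 + -1.7387) = (-12.0376, -3.9785)
link 3: phi[3] = 180 + 25 + 80 + 195 = 480 deg
  cos(480 deg) = -0.5000, sin(480 deg) = 0.8660
  joint[4] = (-12.0376, -3.9785) + 3.4 * (-0.5000, 0.8660) = (-12.0376 + -1.7000, -3.9785 + 2.9445) = (-13.7376, -1.0341)
End effector: (-13.7376, -1.0341)

Answer: -13.7376 -1.0341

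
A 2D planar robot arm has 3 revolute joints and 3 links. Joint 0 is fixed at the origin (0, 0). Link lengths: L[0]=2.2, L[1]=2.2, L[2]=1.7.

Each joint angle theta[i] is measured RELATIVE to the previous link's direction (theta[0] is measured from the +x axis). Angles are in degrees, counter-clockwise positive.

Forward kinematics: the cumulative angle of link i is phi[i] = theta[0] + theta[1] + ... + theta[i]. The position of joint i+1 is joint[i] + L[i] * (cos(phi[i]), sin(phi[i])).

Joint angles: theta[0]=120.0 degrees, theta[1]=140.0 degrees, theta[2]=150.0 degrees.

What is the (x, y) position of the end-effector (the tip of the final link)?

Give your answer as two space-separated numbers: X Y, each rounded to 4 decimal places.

Answer: -0.3893 1.0410

Derivation:
joint[0] = (0.0000, 0.0000)  (base)
link 0: phi[0] = 120 = 120 deg
  cos(120 deg) = -0.5000, sin(120 deg) = 0.8660
  joint[1] = (0.0000, 0.0000) + 2.2 * (-0.5000, 0.8660) = (0.0000 + -1.1000, 0.0000 + 1.9053) = (-1.1000, 1.9053)
link 1: phi[1] = 120 + 140 = 260 deg
  cos(260 deg) = -0.1736, sin(260 deg) = -0.9848
  joint[2] = (-1.1000, 1.9053) + 2.2 * (-0.1736, -0.9848) = (-1.1000 + -0.3820, 1.9053 + -2.1666) = (-1.4820, -0.2613)
link 2: phi[2] = 120 + 140 + 150 = 410 deg
  cos(410 deg) = 0.6428, sin(410 deg) = 0.7660
  joint[3] = (-1.4820, -0.2613) + 1.7 * (0.6428, 0.7660) = (-1.4820 + 1.0927, -0.2613 + 1.3023) = (-0.3893, 1.0410)
End effector: (-0.3893, 1.0410)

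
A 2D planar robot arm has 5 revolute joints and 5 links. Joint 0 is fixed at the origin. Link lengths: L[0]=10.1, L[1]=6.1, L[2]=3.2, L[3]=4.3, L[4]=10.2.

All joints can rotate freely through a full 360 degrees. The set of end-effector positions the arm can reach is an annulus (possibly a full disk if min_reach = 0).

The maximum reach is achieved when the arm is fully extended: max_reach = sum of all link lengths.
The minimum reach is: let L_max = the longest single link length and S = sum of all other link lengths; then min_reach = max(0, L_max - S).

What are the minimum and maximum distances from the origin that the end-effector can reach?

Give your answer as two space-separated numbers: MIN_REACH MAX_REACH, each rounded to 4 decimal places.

Link lengths: [10.1, 6.1, 3.2, 4.3, 10.2]
max_reach = 10.1 + 6.1 + 3.2 + 4.3 + 10.2 = 33.9
L_max = max([10.1, 6.1, 3.2, 4.3, 10.2]) = 10.2
S (sum of others) = 33.9 - 10.2 = 23.7
min_reach = max(0, 10.2 - 23.7) = max(0, -13.5) = 0

Answer: 0.0000 33.9000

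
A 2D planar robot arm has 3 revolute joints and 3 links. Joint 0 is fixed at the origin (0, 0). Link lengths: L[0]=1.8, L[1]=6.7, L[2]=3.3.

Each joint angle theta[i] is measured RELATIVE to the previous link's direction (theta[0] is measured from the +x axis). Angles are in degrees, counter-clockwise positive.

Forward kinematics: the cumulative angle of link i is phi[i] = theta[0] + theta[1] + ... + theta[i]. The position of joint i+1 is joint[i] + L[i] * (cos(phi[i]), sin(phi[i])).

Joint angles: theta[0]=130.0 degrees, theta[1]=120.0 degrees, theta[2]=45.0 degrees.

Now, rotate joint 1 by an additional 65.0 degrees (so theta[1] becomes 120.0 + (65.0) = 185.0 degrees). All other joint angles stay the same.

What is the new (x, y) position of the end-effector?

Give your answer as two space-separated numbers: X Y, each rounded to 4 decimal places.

Answer: 6.8806 -3.3587

Derivation:
joint[0] = (0.0000, 0.0000)  (base)
link 0: phi[0] = 130 = 130 deg
  cos(130 deg) = -0.6428, sin(130 deg) = 0.7660
  joint[1] = (0.0000, 0.0000) + 1.8 * (-0.6428, 0.7660) = (0.0000 + -1.1570, 0.0000 + 1.3789) = (-1.1570, 1.3789)
link 1: phi[1] = 130 + 185 = 315 deg
  cos(315 deg) = 0.7071, sin(315 deg) = -0.7071
  joint[2] = (-1.1570, 1.3789) + 6.7 * (0.7071, -0.7071) = (-1.1570 + 4.7376, 1.3789 + -4.7376) = (3.5806, -3.3587)
link 2: phi[2] = 130 + 185 + 45 = 360 deg
  cos(360 deg) = 1.0000, sin(360 deg) = -0.0000
  joint[3] = (3.5806, -3.3587) + 3.3 * (1.0000, -0.0000) = (3.5806 + 3.3000, -3.3587 + -0.0000) = (6.8806, -3.3587)
End effector: (6.8806, -3.3587)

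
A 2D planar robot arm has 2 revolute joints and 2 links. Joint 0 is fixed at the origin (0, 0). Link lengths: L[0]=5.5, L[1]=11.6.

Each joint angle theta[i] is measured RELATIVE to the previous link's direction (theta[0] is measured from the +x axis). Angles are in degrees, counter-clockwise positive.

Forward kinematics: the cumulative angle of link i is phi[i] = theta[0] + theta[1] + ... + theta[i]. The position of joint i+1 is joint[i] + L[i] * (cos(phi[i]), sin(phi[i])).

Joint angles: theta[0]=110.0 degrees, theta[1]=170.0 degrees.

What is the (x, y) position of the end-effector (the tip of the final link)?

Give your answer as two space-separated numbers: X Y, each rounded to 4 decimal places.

joint[0] = (0.0000, 0.0000)  (base)
link 0: phi[0] = 110 = 110 deg
  cos(110 deg) = -0.3420, sin(110 deg) = 0.9397
  joint[1] = (0.0000, 0.0000) + 5.5 * (-0.3420, 0.9397) = (0.0000 + -1.8811, 0.0000 + 5.1683) = (-1.8811, 5.1683)
link 1: phi[1] = 110 + 170 = 280 deg
  cos(280 deg) = 0.1736, sin(280 deg) = -0.9848
  joint[2] = (-1.8811, 5.1683) + 11.6 * (0.1736, -0.9848) = (-1.8811 + 2.0143, 5.1683 + -11.4238) = (0.1332, -6.2555)
End effector: (0.1332, -6.2555)

Answer: 0.1332 -6.2555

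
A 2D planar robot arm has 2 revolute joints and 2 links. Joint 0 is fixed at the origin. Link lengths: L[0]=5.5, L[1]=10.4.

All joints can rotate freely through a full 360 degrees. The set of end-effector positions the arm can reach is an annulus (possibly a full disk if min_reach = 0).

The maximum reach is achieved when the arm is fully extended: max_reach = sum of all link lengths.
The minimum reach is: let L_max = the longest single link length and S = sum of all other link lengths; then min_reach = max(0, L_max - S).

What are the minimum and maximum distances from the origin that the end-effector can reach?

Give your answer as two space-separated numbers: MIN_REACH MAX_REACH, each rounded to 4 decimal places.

Answer: 4.9000 15.9000

Derivation:
Link lengths: [5.5, 10.4]
max_reach = 5.5 + 10.4 = 15.9
L_max = max([5.5, 10.4]) = 10.4
S (sum of others) = 15.9 - 10.4 = 5.5
min_reach = max(0, 10.4 - 5.5) = max(0, 4.9) = 4.9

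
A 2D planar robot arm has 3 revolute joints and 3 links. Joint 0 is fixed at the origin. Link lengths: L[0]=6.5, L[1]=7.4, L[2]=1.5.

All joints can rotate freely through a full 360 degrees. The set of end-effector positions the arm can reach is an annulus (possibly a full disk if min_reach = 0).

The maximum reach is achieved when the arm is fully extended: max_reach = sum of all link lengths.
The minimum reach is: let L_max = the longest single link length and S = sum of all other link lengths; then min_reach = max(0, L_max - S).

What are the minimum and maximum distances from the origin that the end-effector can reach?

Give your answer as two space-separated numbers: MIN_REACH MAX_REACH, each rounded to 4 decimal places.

Answer: 0.0000 15.4000

Derivation:
Link lengths: [6.5, 7.4, 1.5]
max_reach = 6.5 + 7.4 + 1.5 = 15.4
L_max = max([6.5, 7.4, 1.5]) = 7.4
S (sum of others) = 15.4 - 7.4 = 8
min_reach = max(0, 7.4 - 8) = max(0, -0.6) = 0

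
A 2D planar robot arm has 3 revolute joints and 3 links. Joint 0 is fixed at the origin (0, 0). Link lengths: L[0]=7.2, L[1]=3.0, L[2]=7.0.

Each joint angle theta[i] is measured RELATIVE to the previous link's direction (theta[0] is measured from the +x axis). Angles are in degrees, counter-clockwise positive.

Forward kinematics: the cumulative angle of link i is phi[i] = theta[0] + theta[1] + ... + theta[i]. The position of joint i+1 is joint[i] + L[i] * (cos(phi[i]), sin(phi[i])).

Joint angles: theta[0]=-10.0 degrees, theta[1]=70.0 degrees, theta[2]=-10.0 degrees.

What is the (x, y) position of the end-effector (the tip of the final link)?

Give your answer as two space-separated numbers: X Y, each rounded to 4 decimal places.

joint[0] = (0.0000, 0.0000)  (base)
link 0: phi[0] = -10 = -10 deg
  cos(-10 deg) = 0.9848, sin(-10 deg) = -0.1736
  joint[1] = (0.0000, 0.0000) + 7.2 * (0.9848, -0.1736) = (0.0000 + 7.0906, 0.0000 + -1.2503) = (7.0906, -1.2503)
link 1: phi[1] = -10 + 70 = 60 deg
  cos(60 deg) = 0.5000, sin(60 deg) = 0.8660
  joint[2] = (7.0906, -1.2503) + 3 * (0.5000, 0.8660) = (7.0906 + 1.5000, -1.2503 + 2.5981) = (8.5906, 1.3478)
link 2: phi[2] = -10 + 70 + -10 = 50 deg
  cos(50 deg) = 0.6428, sin(50 deg) = 0.7660
  joint[3] = (8.5906, 1.3478) + 7 * (0.6428, 0.7660) = (8.5906 + 4.4995, 1.3478 + 5.3623) = (13.0901, 6.7101)
End effector: (13.0901, 6.7101)

Answer: 13.0901 6.7101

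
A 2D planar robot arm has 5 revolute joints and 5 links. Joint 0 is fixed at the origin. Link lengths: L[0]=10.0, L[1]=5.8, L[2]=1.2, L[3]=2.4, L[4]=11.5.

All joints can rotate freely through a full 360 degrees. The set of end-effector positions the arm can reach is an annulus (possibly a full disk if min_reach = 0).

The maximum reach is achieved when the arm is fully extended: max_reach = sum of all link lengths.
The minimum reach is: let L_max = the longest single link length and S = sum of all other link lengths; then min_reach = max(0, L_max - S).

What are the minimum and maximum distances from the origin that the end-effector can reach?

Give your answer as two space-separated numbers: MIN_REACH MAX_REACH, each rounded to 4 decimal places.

Link lengths: [10.0, 5.8, 1.2, 2.4, 11.5]
max_reach = 10 + 5.8 + 1.2 + 2.4 + 11.5 = 30.9
L_max = max([10.0, 5.8, 1.2, 2.4, 11.5]) = 11.5
S (sum of others) = 30.9 - 11.5 = 19.4
min_reach = max(0, 11.5 - 19.4) = max(0, -7.9) = 0

Answer: 0.0000 30.9000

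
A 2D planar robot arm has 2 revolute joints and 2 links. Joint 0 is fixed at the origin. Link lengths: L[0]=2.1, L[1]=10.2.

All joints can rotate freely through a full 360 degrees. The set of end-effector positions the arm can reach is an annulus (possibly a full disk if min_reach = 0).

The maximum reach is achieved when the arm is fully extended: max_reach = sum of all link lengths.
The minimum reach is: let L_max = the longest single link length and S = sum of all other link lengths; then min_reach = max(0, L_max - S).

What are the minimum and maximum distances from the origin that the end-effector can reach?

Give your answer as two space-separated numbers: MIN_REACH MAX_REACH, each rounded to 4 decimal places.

Link lengths: [2.1, 10.2]
max_reach = 2.1 + 10.2 = 12.3
L_max = max([2.1, 10.2]) = 10.2
S (sum of others) = 12.3 - 10.2 = 2.1
min_reach = max(0, 10.2 - 2.1) = max(0, 8.1) = 8.1

Answer: 8.1000 12.3000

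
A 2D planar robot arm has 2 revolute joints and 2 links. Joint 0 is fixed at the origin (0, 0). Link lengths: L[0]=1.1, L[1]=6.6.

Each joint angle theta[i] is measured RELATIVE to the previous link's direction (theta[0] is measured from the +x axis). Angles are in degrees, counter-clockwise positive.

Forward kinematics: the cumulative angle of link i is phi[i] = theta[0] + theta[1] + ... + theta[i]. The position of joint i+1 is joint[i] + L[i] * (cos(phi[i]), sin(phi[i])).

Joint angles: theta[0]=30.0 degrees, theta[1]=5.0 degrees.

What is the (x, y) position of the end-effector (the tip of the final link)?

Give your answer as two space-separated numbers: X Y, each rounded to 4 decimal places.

joint[0] = (0.0000, 0.0000)  (base)
link 0: phi[0] = 30 = 30 deg
  cos(30 deg) = 0.8660, sin(30 deg) = 0.5000
  joint[1] = (0.0000, 0.0000) + 1.1 * (0.8660, 0.5000) = (0.0000 + 0.9526, 0.0000 + 0.5500) = (0.9526, 0.5500)
link 1: phi[1] = 30 + 5 = 35 deg
  cos(35 deg) = 0.8192, sin(35 deg) = 0.5736
  joint[2] = (0.9526, 0.5500) + 6.6 * (0.8192, 0.5736) = (0.9526 + 5.4064, 0.5500 + 3.7856) = (6.3590, 4.3356)
End effector: (6.3590, 4.3356)

Answer: 6.3590 4.3356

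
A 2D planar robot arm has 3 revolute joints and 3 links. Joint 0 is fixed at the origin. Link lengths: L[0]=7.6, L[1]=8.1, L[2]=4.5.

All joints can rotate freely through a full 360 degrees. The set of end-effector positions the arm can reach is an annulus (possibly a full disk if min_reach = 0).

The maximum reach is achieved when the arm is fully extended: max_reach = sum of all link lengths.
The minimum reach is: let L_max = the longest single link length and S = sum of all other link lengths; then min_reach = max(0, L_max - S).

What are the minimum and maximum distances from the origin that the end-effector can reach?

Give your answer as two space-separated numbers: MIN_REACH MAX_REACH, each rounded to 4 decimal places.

Link lengths: [7.6, 8.1, 4.5]
max_reach = 7.6 + 8.1 + 4.5 = 20.2
L_max = max([7.6, 8.1, 4.5]) = 8.1
S (sum of others) = 20.2 - 8.1 = 12.1
min_reach = max(0, 8.1 - 12.1) = max(0, -4) = 0

Answer: 0.0000 20.2000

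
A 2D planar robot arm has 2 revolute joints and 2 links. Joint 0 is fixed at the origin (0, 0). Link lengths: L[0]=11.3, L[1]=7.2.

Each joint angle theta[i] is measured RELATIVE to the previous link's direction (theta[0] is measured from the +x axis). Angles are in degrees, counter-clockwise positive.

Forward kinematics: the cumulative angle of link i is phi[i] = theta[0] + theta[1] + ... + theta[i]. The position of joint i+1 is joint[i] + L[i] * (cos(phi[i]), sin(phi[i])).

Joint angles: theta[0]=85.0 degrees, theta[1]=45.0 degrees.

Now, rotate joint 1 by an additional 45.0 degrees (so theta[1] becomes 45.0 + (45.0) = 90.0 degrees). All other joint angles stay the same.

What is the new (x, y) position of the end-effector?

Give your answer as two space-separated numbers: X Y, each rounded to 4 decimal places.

joint[0] = (0.0000, 0.0000)  (base)
link 0: phi[0] = 85 = 85 deg
  cos(85 deg) = 0.0872, sin(85 deg) = 0.9962
  joint[1] = (0.0000, 0.0000) + 11.3 * (0.0872, 0.9962) = (0.0000 + 0.9849, 0.0000 + 11.2570) = (0.9849, 11.2570)
link 1: phi[1] = 85 + 90 = 175 deg
  cos(175 deg) = -0.9962, sin(175 deg) = 0.0872
  joint[2] = (0.9849, 11.2570) + 7.2 * (-0.9962, 0.0872) = (0.9849 + -7.1726, 11.2570 + 0.6275) = (-6.1877, 11.8845)
End effector: (-6.1877, 11.8845)

Answer: -6.1877 11.8845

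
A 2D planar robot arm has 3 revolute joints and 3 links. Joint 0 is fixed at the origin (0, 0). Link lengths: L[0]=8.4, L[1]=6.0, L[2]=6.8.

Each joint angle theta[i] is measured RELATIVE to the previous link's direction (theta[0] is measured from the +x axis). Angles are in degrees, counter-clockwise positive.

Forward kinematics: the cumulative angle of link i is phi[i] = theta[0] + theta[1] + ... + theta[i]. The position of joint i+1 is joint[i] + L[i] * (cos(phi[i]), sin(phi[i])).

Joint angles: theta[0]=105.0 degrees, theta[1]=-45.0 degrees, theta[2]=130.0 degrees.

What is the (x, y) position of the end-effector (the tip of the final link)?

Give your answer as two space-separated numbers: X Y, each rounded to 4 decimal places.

Answer: -5.8708 12.1291

Derivation:
joint[0] = (0.0000, 0.0000)  (base)
link 0: phi[0] = 105 = 105 deg
  cos(105 deg) = -0.2588, sin(105 deg) = 0.9659
  joint[1] = (0.0000, 0.0000) + 8.4 * (-0.2588, 0.9659) = (0.0000 + -2.1741, 0.0000 + 8.1138) = (-2.1741, 8.1138)
link 1: phi[1] = 105 + -45 = 60 deg
  cos(60 deg) = 0.5000, sin(60 deg) = 0.8660
  joint[2] = (-2.1741, 8.1138) + 6 * (0.5000, 0.8660) = (-2.1741 + 3.0000, 8.1138 + 5.1962) = (0.8259, 13.3099)
link 2: phi[2] = 105 + -45 + 130 = 190 deg
  cos(190 deg) = -0.9848, sin(190 deg) = -0.1736
  joint[3] = (0.8259, 13.3099) + 6.8 * (-0.9848, -0.1736) = (0.8259 + -6.6967, 13.3099 + -1.1808) = (-5.8708, 12.1291)
End effector: (-5.8708, 12.1291)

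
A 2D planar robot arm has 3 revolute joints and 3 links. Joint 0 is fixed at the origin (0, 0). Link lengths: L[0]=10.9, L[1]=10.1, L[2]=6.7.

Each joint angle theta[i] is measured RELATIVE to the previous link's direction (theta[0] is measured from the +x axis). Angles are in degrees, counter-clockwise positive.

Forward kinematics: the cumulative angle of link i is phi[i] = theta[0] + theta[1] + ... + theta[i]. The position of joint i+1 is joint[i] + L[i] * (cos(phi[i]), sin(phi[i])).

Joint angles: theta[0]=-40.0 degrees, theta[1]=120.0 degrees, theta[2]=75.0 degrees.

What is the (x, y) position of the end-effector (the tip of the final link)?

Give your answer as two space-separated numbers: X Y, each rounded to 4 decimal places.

joint[0] = (0.0000, 0.0000)  (base)
link 0: phi[0] = -40 = -40 deg
  cos(-40 deg) = 0.7660, sin(-40 deg) = -0.6428
  joint[1] = (0.0000, 0.0000) + 10.9 * (0.7660, -0.6428) = (0.0000 + 8.3499, 0.0000 + -7.0064) = (8.3499, -7.0064)
link 1: phi[1] = -40 + 120 = 80 deg
  cos(80 deg) = 0.1736, sin(80 deg) = 0.9848
  joint[2] = (8.3499, -7.0064) + 10.1 * (0.1736, 0.9848) = (8.3499 + 1.7538, -7.0064 + 9.9466) = (10.1037, 2.9402)
link 2: phi[2] = -40 + 120 + 75 = 155 deg
  cos(155 deg) = -0.9063, sin(155 deg) = 0.4226
  joint[3] = (10.1037, 2.9402) + 6.7 * (-0.9063, 0.4226) = (10.1037 + -6.0723, 2.9402 + 2.8315) = (4.0315, 5.7717)
End effector: (4.0315, 5.7717)

Answer: 4.0315 5.7717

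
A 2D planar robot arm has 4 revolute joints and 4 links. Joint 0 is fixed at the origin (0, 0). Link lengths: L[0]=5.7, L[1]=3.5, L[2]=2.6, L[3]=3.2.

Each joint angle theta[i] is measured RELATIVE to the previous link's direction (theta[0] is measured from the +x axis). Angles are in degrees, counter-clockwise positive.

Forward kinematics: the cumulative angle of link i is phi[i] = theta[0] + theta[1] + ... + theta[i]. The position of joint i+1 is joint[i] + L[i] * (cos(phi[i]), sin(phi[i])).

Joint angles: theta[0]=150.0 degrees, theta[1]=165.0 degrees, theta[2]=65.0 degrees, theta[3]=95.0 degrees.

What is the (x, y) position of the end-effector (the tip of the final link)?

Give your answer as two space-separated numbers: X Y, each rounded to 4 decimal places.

Answer: -1.3706 4.1646

Derivation:
joint[0] = (0.0000, 0.0000)  (base)
link 0: phi[0] = 150 = 150 deg
  cos(150 deg) = -0.8660, sin(150 deg) = 0.5000
  joint[1] = (0.0000, 0.0000) + 5.7 * (-0.8660, 0.5000) = (0.0000 + -4.9363, 0.0000 + 2.8500) = (-4.9363, 2.8500)
link 1: phi[1] = 150 + 165 = 315 deg
  cos(315 deg) = 0.7071, sin(315 deg) = -0.7071
  joint[2] = (-4.9363, 2.8500) + 3.5 * (0.7071, -0.7071) = (-4.9363 + 2.4749, 2.8500 + -2.4749) = (-2.4615, 0.3751)
link 2: phi[2] = 150 + 165 + 65 = 380 deg
  cos(380 deg) = 0.9397, sin(380 deg) = 0.3420
  joint[3] = (-2.4615, 0.3751) + 2.6 * (0.9397, 0.3420) = (-2.4615 + 2.4432, 0.3751 + 0.8893) = (-0.0183, 1.2644)
link 3: phi[3] = 150 + 165 + 65 + 95 = 475 deg
  cos(475 deg) = -0.4226, sin(475 deg) = 0.9063
  joint[4] = (-0.0183, 1.2644) + 3.2 * (-0.4226, 0.9063) = (-0.0183 + -1.3524, 1.2644 + 2.9002) = (-1.3706, 4.1646)
End effector: (-1.3706, 4.1646)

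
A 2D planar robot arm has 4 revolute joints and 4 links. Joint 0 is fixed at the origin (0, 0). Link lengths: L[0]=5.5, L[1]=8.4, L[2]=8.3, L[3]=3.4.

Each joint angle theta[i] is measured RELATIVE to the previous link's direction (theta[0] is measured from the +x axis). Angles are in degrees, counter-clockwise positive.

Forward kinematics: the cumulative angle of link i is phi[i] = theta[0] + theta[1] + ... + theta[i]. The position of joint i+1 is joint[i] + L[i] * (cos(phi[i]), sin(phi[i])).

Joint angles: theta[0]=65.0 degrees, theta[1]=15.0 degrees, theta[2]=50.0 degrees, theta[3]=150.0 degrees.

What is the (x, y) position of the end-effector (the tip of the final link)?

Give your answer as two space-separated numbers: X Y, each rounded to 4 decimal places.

Answer: -0.9617 16.2669

Derivation:
joint[0] = (0.0000, 0.0000)  (base)
link 0: phi[0] = 65 = 65 deg
  cos(65 deg) = 0.4226, sin(65 deg) = 0.9063
  joint[1] = (0.0000, 0.0000) + 5.5 * (0.4226, 0.9063) = (0.0000 + 2.3244, 0.0000 + 4.9847) = (2.3244, 4.9847)
link 1: phi[1] = 65 + 15 = 80 deg
  cos(80 deg) = 0.1736, sin(80 deg) = 0.9848
  joint[2] = (2.3244, 4.9847) + 8.4 * (0.1736, 0.9848) = (2.3244 + 1.4586, 4.9847 + 8.2724) = (3.7830, 13.2571)
link 2: phi[2] = 65 + 15 + 50 = 130 deg
  cos(130 deg) = -0.6428, sin(130 deg) = 0.7660
  joint[3] = (3.7830, 13.2571) + 8.3 * (-0.6428, 0.7660) = (3.7830 + -5.3351, 13.2571 + 6.3582) = (-1.5521, 19.6152)
link 3: phi[3] = 65 + 15 + 50 + 150 = 280 deg
  cos(280 deg) = 0.1736, sin(280 deg) = -0.9848
  joint[4] = (-1.5521, 19.6152) + 3.4 * (0.1736, -0.9848) = (-1.5521 + 0.5904, 19.6152 + -3.3483) = (-0.9617, 16.2669)
End effector: (-0.9617, 16.2669)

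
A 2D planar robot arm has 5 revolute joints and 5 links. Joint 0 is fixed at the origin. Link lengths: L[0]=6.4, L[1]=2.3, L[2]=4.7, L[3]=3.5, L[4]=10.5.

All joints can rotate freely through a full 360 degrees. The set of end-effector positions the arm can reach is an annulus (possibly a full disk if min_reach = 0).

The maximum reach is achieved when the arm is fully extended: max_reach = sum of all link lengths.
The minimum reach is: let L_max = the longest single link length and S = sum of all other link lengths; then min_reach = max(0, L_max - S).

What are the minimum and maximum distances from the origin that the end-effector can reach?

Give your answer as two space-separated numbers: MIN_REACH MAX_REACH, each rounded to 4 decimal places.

Link lengths: [6.4, 2.3, 4.7, 3.5, 10.5]
max_reach = 6.4 + 2.3 + 4.7 + 3.5 + 10.5 = 27.4
L_max = max([6.4, 2.3, 4.7, 3.5, 10.5]) = 10.5
S (sum of others) = 27.4 - 10.5 = 16.9
min_reach = max(0, 10.5 - 16.9) = max(0, -6.4) = 0

Answer: 0.0000 27.4000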